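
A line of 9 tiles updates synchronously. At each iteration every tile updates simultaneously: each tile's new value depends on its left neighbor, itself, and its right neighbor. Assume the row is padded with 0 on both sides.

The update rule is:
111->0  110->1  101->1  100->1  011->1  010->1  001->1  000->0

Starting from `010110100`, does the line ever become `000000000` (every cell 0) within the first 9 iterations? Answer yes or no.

no

iteration 1: 111111110
iteration 2: 100000011
iteration 3: 110000111
iteration 4: 111001101
iteration 5: 101111111
iteration 6: 111000001
iteration 7: 101100011
iteration 8: 111110111
iteration 9: 100011101
iteration 9 is 100011101, still not uniform 0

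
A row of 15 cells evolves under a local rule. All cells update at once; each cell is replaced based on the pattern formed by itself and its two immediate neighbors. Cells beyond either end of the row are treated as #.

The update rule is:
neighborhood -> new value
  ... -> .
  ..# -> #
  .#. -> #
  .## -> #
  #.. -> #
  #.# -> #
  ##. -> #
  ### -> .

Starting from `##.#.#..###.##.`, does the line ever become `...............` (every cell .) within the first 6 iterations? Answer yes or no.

.########.#####
##......###....
.##....##.##..#
####..#########
...####........
#.##..##......#
iteration 6 is #.##..##......#, still not uniform .

no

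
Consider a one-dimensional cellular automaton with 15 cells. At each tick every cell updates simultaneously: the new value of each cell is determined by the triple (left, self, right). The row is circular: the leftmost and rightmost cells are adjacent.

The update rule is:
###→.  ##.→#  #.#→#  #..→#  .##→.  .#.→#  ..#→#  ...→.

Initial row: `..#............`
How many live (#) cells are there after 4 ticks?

5

.###...........
#..##..........
###.##........#
..##.##......#.
count of #: 5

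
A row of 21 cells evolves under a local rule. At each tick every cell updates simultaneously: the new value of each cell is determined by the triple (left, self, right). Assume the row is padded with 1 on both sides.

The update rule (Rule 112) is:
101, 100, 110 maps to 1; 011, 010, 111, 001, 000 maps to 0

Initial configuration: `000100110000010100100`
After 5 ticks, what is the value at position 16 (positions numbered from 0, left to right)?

100010011000001010010
110001001100000101001
011000100110000010100
101100010011000001010
110110001001100000101
position 16 holds 0

0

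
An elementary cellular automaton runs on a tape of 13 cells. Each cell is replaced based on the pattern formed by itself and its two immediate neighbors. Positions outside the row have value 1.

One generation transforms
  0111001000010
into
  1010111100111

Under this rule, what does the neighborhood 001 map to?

1

At position 5 the neighborhood is 001; the next row has 1 there.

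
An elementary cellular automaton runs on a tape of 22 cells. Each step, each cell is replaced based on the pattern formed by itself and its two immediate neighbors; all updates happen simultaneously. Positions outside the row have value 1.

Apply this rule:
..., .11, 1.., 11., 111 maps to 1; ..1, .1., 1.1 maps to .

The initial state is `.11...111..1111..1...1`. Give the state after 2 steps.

.1111.1111.111111.11.1

.1111.1111.11111..11.1
.1111.1111.111111.11.1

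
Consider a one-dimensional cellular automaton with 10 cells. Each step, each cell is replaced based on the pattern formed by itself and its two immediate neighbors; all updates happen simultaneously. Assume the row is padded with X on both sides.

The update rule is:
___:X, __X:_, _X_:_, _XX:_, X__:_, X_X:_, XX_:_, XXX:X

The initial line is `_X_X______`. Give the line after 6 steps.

_____XXXX_
_XXX__XX__
__X_______
____XXXXX_
_XX__XXX__
______X___

______X___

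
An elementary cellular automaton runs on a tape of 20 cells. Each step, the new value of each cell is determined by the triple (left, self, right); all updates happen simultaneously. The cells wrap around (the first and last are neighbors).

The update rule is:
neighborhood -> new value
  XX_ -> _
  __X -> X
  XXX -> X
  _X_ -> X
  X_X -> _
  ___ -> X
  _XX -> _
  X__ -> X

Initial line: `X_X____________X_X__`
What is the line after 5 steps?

step 1: X_XXXXXXXXXXXXXX_XXX
step 2: ___XXXXXXXXXXXX___XX
step 3: XXX_XXXXXXXXXX_XXX__
step 4: _X___XXXXXXXX___X_XX
step 5: _XXXX_XXXXXX_XXXX___

_XXXX_XXXXXX_XXXX___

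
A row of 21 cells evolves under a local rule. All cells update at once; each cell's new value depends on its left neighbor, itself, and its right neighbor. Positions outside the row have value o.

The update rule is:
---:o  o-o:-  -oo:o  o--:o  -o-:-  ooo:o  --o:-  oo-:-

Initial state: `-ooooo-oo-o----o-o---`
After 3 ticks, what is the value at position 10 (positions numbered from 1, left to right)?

-oooo--o---ooo----oo-
-ooo-o--oo-oo-ooo-o--
-oo---o-o--o--oo---o-
position 10 holds -

-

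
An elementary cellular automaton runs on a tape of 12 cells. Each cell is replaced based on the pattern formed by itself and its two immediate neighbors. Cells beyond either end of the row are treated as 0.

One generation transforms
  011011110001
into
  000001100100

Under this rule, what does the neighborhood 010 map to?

At position 11 the neighborhood is 010; the next row has 0 there.

0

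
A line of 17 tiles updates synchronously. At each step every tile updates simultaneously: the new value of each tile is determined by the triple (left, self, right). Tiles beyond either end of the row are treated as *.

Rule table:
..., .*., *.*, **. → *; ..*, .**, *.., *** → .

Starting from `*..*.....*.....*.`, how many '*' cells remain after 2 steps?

step 1: *..*.***.*.***.**
step 2: *..**..****..**..
count of *: 9

9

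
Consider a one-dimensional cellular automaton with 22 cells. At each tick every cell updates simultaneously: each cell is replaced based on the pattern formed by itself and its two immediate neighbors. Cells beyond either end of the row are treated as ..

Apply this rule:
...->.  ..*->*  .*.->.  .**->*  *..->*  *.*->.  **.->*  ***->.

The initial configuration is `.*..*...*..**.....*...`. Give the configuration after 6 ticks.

*....***.**.**..***...

*.**.*.*.*****...*.*..
..**.....*...**.*...*.
.****...*.*.***..*.*.*
**..**.*....*.***.....
******..*..*..*.**....
*....***.**.**..***...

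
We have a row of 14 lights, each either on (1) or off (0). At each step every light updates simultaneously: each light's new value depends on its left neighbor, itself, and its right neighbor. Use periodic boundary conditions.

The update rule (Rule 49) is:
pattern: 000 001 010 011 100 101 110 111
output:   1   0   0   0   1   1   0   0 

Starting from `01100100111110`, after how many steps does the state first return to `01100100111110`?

00010010000001
11001001111100
00100100000010
10010011111001
01001000000100
00100111110011
10010000001000
01001111100110
00100000010001
10011111001100
01000000100010
00111110011001
10000001000100
01111100110010
00000010001001
11111001100100
00000100010010
11110011001001
00001000100100
11100110010011
00010001001000
11001100100111
00100010010000
10011001001111
01000100100000
00110010011111
10001001000000
01100100111110

28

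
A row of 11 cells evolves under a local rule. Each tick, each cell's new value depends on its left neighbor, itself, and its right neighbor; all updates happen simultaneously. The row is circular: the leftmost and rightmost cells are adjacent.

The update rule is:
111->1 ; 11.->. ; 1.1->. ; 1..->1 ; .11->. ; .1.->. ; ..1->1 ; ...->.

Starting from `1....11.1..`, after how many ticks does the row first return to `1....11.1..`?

tick 1: .1..1....11
tick 2: ..11.1..1..
tick 3: .1....11.1.
tick 4: 1.1..1....1
tick 5: ...11.1..1.
tick 6: ..1....11.1
tick 7: 11.1..1....
tick 8: ....11.1..1
tick 9: 1..1....11.
tick 10: .11.1..1...
tick 11: 1....11.1..

11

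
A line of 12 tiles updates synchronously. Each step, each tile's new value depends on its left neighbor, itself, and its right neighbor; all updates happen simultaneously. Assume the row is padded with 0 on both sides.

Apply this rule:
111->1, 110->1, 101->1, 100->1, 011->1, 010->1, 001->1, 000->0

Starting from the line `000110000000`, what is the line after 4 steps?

001111000000
011111100000
111111110000
111111111000

111111111000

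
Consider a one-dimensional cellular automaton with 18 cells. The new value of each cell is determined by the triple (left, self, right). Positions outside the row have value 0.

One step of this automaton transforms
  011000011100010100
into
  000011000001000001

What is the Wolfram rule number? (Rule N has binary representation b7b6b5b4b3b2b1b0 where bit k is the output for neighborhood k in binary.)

1

position 8: 111 → 0  (bit 7 = 0)
position 2: 110 → 0  (bit 6 = 0)
position 14: 101 → 0  (bit 5 = 0)
position 3: 100 → 0  (bit 4 = 0)
position 1: 011 → 0  (bit 3 = 0)
position 13: 010 → 0  (bit 2 = 0)
position 0: 001 → 0  (bit 1 = 0)
position 4: 000 → 1  (bit 0 = 1)
bits b7..b0 = 00000001 = 1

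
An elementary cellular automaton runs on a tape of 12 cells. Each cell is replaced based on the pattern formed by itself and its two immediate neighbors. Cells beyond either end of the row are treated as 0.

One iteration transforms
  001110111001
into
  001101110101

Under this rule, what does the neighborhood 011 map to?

1

At position 2 the neighborhood is 011; the next row has 1 there.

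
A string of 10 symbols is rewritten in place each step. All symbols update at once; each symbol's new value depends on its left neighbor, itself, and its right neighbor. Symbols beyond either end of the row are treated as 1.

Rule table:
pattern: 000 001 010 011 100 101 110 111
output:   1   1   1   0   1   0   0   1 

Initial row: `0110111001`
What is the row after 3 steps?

1111101111

step 1: 0000010110
step 2: 1111110000
step 3: 1111101111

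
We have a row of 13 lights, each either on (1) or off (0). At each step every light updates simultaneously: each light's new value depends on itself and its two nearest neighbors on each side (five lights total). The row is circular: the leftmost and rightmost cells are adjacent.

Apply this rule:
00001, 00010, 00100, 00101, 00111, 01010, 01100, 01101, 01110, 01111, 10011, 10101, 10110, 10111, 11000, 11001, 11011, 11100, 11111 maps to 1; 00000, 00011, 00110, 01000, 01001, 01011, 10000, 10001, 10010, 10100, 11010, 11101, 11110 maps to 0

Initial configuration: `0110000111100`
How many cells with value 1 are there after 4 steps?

step 1: 0011010110110
step 2: 0001010111111
step 3: 1011110111101
step 4: 1111001110011
count of 1: 9

9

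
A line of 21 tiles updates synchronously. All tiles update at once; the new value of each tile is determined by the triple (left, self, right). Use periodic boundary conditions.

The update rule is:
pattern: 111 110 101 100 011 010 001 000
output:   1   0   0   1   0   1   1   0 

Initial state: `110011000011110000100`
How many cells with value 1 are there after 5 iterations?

9

iteration 1: 001100100101101001111
iteration 2: 110011111100001110110
iteration 3: 001101111010010100000
iteration 4: 010000110011110110000
iteration 5: 111001001101100001000
count of 1: 9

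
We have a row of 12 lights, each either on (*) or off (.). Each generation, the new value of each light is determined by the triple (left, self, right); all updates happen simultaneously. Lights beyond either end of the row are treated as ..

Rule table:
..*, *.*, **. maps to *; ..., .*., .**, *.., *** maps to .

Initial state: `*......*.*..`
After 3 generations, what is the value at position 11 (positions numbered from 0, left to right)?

generation 1: ......*.*...
generation 2: .....*.*....
generation 3: ....*.*.....
position 11 holds .

.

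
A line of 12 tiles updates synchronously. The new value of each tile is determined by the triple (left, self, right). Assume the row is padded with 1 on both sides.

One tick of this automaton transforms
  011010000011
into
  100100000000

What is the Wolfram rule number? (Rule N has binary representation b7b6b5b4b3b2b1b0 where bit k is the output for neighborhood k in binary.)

32

position 11: 111 → 0  (bit 7 = 0)
position 2: 110 → 0  (bit 6 = 0)
position 0: 101 → 1  (bit 5 = 1)
position 5: 100 → 0  (bit 4 = 0)
position 1: 011 → 0  (bit 3 = 0)
position 4: 010 → 0  (bit 2 = 0)
position 9: 001 → 0  (bit 1 = 0)
position 6: 000 → 0  (bit 0 = 0)
bits b7..b0 = 00100000 = 32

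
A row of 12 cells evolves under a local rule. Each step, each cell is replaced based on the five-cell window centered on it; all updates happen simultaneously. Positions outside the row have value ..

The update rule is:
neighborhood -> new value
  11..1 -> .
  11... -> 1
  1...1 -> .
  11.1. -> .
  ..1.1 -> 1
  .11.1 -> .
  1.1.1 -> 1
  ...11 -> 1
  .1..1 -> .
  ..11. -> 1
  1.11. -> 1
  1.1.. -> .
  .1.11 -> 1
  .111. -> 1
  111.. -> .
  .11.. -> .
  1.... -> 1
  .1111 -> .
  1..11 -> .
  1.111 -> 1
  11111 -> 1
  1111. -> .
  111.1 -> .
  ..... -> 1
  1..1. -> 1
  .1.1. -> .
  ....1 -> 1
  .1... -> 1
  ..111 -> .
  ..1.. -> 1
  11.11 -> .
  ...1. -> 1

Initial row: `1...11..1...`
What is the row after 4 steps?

111.111111..

11.11..11111
1..1.....1..
1.1111111111
111.111111..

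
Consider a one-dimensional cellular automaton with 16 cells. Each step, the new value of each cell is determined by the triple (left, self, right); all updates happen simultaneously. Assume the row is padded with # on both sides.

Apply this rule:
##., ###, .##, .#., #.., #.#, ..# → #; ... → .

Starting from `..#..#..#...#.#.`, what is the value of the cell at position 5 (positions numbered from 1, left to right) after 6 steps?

#

##########.#####
################
################  (fixed point — unchanged through step 6)
position 5 holds #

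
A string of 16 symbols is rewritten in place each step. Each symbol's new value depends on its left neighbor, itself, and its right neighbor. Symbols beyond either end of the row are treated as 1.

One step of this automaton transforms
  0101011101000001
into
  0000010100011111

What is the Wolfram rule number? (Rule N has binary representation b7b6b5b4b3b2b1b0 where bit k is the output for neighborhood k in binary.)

position 6: 111 → 0  (bit 7 = 0)
position 7: 110 → 1  (bit 6 = 1)
position 0: 101 → 0  (bit 5 = 0)
position 10: 100 → 0  (bit 4 = 0)
position 5: 011 → 1  (bit 3 = 1)
position 1: 010 → 0  (bit 2 = 0)
position 14: 001 → 1  (bit 1 = 1)
position 11: 000 → 1  (bit 0 = 1)
bits b7..b0 = 01001011 = 75

75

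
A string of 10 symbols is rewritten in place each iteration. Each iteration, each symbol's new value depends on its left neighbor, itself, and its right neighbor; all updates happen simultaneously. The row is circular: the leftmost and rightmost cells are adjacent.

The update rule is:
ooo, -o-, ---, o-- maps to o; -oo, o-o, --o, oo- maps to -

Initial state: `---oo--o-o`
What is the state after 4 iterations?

oooo-o----

iteration 1: oo---o-o-o
iteration 2: o-oo-o-o--
iteration 3: o----o-oo-
iteration 4: oooo-o----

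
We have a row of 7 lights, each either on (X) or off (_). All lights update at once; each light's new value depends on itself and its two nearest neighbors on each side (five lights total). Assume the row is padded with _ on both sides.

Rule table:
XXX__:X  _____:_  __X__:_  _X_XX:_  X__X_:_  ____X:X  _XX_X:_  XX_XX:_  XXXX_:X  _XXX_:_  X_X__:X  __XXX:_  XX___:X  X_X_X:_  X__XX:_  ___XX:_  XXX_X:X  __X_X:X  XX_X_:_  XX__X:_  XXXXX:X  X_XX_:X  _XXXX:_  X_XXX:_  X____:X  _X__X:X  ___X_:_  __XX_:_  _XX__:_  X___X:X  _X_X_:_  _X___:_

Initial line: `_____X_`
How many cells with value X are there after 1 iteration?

1

___X___
count of X: 1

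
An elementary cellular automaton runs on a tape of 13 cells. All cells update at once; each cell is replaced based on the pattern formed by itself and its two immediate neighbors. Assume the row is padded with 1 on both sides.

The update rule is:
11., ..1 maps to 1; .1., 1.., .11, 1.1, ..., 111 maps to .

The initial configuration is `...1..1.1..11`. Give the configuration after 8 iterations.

..1..1....1..
.1..1....1..1
...1....1..1.
..1....1..1..
.1....1..1..1
.....1..1..1.
....1..1..1..
...1..1..1..1

...1..1..1..1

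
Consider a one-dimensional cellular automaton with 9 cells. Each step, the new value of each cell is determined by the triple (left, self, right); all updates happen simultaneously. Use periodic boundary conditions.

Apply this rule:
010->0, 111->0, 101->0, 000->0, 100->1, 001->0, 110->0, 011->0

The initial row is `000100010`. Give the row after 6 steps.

100010000

000010001
100001000
010000100
001000010
000100001
100010000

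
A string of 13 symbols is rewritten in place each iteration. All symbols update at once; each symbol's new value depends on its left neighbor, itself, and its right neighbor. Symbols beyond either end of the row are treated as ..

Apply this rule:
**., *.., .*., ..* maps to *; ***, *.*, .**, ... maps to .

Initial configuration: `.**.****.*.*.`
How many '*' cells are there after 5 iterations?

iteration 1: *.*....*.*.**
iteration 2: *.**..**.*..*
iteration 3: *..***.*.****
iteration 4: ***..*.*....*
iteration 5: ..****.**..**
count of *: 8

8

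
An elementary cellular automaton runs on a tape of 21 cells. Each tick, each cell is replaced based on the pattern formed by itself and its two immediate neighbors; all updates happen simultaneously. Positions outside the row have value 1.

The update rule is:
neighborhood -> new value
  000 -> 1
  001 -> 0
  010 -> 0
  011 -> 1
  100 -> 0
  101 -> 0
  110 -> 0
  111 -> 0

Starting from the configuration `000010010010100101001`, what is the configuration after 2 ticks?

011000000000000000001
010011111111111111101

010011111111111111101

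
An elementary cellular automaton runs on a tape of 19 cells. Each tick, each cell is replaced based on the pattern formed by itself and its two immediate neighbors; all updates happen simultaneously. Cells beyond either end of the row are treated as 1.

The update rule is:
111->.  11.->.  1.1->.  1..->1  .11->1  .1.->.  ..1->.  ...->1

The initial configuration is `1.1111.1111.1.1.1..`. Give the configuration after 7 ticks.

tick 1: ..1....1.........1.
tick 2: 1..111..11111111...
tick 3: .1.1..1.1.......11.
tick 4: ....1....111111.1..
tick 5: 111..111.1.......1.
tick 6: ...1.1....111111...
tick 7: 11....111.1.....11.

11....111.1.....11.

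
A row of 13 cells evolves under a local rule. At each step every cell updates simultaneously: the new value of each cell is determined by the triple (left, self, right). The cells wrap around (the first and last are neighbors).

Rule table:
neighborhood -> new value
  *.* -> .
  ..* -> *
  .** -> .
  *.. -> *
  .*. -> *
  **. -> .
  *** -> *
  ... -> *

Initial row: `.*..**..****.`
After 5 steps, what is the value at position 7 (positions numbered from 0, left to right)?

.

****..**.**.*
***.**.......
.*....*******
.*****.*****.
*.***...***.*
position 7 holds .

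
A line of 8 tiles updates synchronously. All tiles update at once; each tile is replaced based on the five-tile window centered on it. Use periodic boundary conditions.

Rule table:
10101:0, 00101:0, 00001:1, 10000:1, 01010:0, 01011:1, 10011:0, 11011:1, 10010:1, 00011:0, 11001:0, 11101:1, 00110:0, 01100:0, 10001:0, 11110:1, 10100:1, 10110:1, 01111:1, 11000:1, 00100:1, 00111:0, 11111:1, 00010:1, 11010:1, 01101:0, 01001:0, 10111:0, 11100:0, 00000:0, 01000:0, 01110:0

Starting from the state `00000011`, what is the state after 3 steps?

01000110

11001000
00011000
01000110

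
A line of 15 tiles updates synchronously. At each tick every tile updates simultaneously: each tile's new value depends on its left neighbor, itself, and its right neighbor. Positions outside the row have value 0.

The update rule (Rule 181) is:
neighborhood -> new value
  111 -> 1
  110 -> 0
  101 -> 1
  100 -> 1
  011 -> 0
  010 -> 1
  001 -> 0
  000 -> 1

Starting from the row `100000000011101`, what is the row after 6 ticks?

001011011111110

111111111001011
011111110101100
001111101110011
100111010101000
110010111111111
001011011111110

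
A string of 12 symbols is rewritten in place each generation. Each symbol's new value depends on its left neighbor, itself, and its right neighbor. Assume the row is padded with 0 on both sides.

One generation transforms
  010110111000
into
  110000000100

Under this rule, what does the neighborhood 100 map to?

At position 9 the neighborhood is 100; the next row has 1 there.

1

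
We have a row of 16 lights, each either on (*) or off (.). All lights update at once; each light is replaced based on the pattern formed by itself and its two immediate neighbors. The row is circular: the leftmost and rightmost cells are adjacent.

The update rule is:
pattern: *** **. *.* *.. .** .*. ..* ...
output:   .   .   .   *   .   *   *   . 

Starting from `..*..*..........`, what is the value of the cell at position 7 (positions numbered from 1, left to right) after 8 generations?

.******.........
*......*........
**....***......*
..*..*...*....*.
.******.***..***
...........**...
..........*..*..
.........******.
position 7 holds .

.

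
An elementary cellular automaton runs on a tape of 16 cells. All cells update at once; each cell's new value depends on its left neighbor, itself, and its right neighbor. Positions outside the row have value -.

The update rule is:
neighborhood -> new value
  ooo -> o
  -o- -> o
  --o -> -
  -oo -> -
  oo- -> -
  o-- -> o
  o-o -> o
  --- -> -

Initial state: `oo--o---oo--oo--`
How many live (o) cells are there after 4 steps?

5

--o-oo----o---o-
--oo--o---oo--oo
----o-oo----o---
----oo--o---oo--
count of o: 5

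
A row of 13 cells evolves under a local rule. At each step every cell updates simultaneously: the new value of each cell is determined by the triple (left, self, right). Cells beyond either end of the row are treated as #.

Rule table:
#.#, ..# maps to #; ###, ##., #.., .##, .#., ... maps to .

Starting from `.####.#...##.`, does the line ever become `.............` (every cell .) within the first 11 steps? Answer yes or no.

no

#....#...#..#
....#...#..#.
...#...#..#.#
..#...#..#.#.
.#...#..#.#.#
#...#..#.#.#.
...#..#.#.#.#
..#..#.#.#.#.
.#..#.#.#.#.#
#..#.#.#.#.#.
..#.#.#.#.#.#
step 11 is ..#.#.#.#.#.#, still not uniform .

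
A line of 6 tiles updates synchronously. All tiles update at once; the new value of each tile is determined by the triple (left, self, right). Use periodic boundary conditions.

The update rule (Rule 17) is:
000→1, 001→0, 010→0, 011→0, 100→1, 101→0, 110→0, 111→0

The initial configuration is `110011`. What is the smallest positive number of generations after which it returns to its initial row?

generation 1: 001000
generation 2: 100111
generation 3: 010000
generation 4: 001111
generation 5: 100000
generation 6: 011110
generation 7: 000001
generation 8: 111100
generation 9: 000010
generation 10: 111001
generation 11: 000100
generation 12: 110011

12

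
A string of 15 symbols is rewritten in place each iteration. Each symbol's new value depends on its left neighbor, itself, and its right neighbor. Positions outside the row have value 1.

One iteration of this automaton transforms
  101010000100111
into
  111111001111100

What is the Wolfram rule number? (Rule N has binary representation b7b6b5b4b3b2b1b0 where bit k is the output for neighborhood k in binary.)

position 13: 111 → 0  (bit 7 = 0)
position 0: 110 → 1  (bit 6 = 1)
position 1: 101 → 1  (bit 5 = 1)
position 5: 100 → 1  (bit 4 = 1)
position 12: 011 → 1  (bit 3 = 1)
position 2: 010 → 1  (bit 2 = 1)
position 8: 001 → 1  (bit 1 = 1)
position 6: 000 → 0  (bit 0 = 0)
bits b7..b0 = 01111110 = 126

126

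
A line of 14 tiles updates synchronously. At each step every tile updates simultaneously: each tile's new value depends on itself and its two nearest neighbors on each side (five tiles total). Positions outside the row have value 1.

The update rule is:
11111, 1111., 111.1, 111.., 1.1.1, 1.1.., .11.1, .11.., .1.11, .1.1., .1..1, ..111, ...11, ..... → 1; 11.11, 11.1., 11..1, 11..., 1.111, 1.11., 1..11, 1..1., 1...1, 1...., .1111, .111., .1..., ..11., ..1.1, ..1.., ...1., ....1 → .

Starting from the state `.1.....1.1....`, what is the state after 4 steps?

.....1.11.1.11

.1..1...11...1
.11....1.1..11
..1.....111.1.
.....1.11.1.11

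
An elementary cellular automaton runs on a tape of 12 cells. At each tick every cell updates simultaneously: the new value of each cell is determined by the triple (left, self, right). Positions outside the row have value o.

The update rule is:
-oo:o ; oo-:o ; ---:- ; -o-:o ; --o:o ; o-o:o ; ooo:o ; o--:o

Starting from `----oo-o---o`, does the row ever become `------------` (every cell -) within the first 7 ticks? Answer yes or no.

no

tick 1: o--oooooo-oo
tick 2: oooooooooooo
tick 3: oooooooooooo  (fixed point — unchanged through tick 7)
tick 7 is oooooooooooo, still not uniform -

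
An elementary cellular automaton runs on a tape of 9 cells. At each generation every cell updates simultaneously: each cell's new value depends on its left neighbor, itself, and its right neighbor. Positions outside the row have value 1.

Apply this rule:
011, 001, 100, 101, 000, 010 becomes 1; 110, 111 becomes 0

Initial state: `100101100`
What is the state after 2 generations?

generation 1: 011111011
generation 2: 110000110

110000110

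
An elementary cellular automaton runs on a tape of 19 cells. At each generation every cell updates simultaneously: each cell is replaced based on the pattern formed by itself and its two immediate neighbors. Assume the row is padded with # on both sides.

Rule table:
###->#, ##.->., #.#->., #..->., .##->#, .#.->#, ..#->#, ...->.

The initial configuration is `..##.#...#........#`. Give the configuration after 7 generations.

.##..#..##.......##
.#..##.##.......###
.#.##..#.......####
.#.#..##......#####
.#.#.##......######
.#.#.#......#######
.#.#.#.....########

.#.#.#.....########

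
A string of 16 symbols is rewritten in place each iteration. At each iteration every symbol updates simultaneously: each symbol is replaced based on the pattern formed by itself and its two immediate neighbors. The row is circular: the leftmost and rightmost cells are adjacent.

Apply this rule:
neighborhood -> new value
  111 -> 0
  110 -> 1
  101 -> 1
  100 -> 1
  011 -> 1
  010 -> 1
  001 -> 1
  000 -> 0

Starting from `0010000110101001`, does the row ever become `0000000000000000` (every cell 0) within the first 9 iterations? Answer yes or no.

yes

1111001111111111
0001111000000000
0011001100000000
0111111110000000
1100000011000000
1110000111100001
0011001100110011
1111111111111111
0000000000000000
all cells are 0 at iteration 9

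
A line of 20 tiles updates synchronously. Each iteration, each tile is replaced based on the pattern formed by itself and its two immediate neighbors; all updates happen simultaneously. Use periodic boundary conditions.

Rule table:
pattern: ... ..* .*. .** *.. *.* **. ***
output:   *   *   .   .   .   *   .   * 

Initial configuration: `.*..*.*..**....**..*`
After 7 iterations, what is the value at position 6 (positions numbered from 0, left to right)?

.

*..*.*..*...***...*.
..*.*..*..**.*..**.*
.*.*..*..*..*..*..*.
*.*..*..*..*..*..*..
.*..*..*..*..*..*..*
*..*..*..*..*..*..*.
..*..*..*..*..*..*.*
position 6 holds .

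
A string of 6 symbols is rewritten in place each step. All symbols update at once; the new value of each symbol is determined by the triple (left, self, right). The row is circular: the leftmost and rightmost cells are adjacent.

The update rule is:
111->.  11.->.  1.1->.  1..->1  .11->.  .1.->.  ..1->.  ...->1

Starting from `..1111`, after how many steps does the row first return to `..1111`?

1.....
.1111.
.....1
1111..
....1.
111..1
...1..
11..11
..1...
1..111
.1....
..1111

12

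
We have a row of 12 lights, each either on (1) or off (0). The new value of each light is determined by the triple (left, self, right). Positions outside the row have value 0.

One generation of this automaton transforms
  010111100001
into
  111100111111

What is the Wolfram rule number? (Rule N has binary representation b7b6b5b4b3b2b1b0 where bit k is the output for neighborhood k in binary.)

position 4: 111 → 0  (bit 7 = 0)
position 6: 110 → 1  (bit 6 = 1)
position 2: 101 → 1  (bit 5 = 1)
position 7: 100 → 1  (bit 4 = 1)
position 3: 011 → 1  (bit 3 = 1)
position 1: 010 → 1  (bit 2 = 1)
position 0: 001 → 1  (bit 1 = 1)
position 8: 000 → 1  (bit 0 = 1)
bits b7..b0 = 01111111 = 127

127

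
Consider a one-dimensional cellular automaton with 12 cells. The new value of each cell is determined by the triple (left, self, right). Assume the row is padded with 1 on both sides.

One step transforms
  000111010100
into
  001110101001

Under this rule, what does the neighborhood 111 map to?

At position 4 the neighborhood is 111; the next row has 1 there.

1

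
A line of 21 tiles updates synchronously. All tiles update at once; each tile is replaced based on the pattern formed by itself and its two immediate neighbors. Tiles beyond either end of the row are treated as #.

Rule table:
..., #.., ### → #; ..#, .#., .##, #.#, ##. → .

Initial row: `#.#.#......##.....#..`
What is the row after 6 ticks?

tick 1: .....#####...####..#.
tick 2: ####..###.##..##.#...
tick 3: ###.#..#....#.....##.
tick 4: ##...#..###..####....
tick 5: #.##..#..#.#..##.###.
tick 6: ....#..#....#.....#..

....#..#....#.....#..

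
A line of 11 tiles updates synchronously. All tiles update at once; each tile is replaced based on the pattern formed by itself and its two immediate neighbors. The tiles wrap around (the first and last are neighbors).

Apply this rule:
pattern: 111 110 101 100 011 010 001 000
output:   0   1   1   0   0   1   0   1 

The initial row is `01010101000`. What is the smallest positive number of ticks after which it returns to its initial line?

01111111011
10000001101
10111100110
11000100011
01010101000

5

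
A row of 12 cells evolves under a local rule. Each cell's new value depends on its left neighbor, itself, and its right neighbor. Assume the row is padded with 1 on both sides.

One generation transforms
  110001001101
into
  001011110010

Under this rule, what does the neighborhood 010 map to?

At position 5 the neighborhood is 010; the next row has 1 there.

1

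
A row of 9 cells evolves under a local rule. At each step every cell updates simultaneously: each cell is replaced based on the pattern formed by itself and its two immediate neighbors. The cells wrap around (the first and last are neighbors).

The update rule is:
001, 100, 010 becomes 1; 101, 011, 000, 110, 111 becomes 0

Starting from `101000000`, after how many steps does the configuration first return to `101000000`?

101100001
000010010
000111111
101000000

4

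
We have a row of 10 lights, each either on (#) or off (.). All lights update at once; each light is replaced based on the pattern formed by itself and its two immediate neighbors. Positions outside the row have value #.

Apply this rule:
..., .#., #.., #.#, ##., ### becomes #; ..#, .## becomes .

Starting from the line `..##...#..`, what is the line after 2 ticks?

##..###.##

#..###.##.
##..###.##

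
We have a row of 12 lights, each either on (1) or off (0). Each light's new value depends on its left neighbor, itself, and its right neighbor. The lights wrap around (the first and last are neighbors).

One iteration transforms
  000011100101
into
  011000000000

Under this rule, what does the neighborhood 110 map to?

0

At position 6 the neighborhood is 110; the next row has 0 there.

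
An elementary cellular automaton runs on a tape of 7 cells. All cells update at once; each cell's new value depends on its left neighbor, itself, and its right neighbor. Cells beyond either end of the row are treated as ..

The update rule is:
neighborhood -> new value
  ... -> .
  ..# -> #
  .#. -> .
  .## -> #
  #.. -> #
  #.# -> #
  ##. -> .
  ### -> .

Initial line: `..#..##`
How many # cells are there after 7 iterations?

.#.###.
#.##..#
.##.##.
##.##.#
#.##.#.
.##.#.#
##.#.#.
count of #: 4

4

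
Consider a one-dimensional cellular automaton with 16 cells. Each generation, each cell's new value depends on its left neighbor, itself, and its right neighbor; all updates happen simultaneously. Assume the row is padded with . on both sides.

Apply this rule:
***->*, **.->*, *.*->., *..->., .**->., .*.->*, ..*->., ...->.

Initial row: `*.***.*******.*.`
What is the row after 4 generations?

*...*.....***.*.

generation 1: *..**..******.*.
generation 2: *...*...*****.*.
generation 3: *...*....****.*.
generation 4: *...*.....***.*.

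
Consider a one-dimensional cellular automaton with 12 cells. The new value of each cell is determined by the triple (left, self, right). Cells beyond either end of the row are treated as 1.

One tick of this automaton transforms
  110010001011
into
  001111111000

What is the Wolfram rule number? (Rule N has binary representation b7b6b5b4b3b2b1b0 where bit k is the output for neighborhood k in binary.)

23

position 0: 111 → 0  (bit 7 = 0)
position 1: 110 → 0  (bit 6 = 0)
position 9: 101 → 0  (bit 5 = 0)
position 2: 100 → 1  (bit 4 = 1)
position 10: 011 → 0  (bit 3 = 0)
position 4: 010 → 1  (bit 2 = 1)
position 3: 001 → 1  (bit 1 = 1)
position 6: 000 → 1  (bit 0 = 1)
bits b7..b0 = 00010111 = 23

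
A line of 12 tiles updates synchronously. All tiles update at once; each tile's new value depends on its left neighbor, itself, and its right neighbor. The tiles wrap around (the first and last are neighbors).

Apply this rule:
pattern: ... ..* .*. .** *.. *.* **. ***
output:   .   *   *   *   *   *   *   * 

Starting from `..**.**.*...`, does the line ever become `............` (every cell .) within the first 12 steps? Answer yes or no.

.*********..
***********.
************
************  (fixed point — unchanged through step 12)
step 12 is ************, still not uniform .

no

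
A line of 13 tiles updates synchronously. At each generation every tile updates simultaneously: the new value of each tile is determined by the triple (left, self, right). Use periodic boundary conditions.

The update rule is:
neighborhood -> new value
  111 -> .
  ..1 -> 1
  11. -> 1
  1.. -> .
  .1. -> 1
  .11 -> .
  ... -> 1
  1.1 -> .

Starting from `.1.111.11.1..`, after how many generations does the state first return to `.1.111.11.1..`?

11...1..1.1.1
.1.111.11.1..

2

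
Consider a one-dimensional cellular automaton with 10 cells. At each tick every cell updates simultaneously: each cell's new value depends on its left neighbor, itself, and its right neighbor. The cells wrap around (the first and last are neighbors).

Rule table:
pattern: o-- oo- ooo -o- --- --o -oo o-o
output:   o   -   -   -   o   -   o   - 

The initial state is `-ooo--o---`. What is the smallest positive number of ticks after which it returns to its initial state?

tick 1: -o--o--ooo
tick 2: --o--o-o--
tick 3: o--o----oo
tick 4: -o--ooo-o-
tick 5: --o-o----o
tick 6: o----ooo--
tick 7: -ooo-o--o-
tick 8: -o----o--o
tick 9: --ooo--o--
tick 10: o-o--o--oo
tick 11: ---o--o-o-
tick 12: oo--o----o
tick 13: --o--ooo-o
tick 14: o--o-o----
tick 15: -o----ooo-
tick 16: --ooo-o--o
tick 17: o-o----o--
tick 18: ---ooo--o-
tick 19: oo-o--o--o
tick 20: ----o--o-o
tick 21: ooo--o----
tick 22: o--o--ooo-
tick 23: -o--o-o---
tick 24: --o----ooo
tick 25: o--ooo-o--
tick 26: -o-o----o-
tick 27: ----ooo--o
tick 28: ooo-o--o--
tick 29: o----o--o-
tick 30: -ooo--o---

30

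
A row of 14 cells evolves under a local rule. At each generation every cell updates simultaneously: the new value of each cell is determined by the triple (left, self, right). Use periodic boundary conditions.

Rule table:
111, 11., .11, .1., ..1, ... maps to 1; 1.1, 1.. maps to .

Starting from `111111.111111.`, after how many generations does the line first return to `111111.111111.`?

1

generation 1: 111111.111111.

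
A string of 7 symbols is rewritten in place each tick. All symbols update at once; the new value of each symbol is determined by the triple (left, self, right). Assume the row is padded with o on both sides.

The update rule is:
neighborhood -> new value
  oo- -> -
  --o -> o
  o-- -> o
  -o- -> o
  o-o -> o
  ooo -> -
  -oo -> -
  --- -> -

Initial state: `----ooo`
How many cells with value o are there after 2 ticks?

5

o--o---
-oooo-o
count of o: 5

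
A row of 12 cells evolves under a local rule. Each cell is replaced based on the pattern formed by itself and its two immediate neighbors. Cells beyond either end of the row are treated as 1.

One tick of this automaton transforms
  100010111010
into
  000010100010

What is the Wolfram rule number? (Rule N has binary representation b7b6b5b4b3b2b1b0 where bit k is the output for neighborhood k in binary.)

position 7: 111 → 0  (bit 7 = 0)
position 0: 110 → 0  (bit 6 = 0)
position 5: 101 → 0  (bit 5 = 0)
position 1: 100 → 0  (bit 4 = 0)
position 6: 011 → 1  (bit 3 = 1)
position 4: 010 → 1  (bit 2 = 1)
position 3: 001 → 0  (bit 1 = 0)
position 2: 000 → 0  (bit 0 = 0)
bits b7..b0 = 00001100 = 12

12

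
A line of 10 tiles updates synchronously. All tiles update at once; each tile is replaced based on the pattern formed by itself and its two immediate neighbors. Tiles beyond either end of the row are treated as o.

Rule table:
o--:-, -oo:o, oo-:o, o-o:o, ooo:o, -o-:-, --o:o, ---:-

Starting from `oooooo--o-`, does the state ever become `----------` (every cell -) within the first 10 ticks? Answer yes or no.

tick 1: oooooo-o-o
tick 2: ooooooo-oo
tick 3: oooooooooo
tick 4: oooooooooo  (fixed point — unchanged through tick 10)
tick 10 is oooooooooo, still not uniform -

no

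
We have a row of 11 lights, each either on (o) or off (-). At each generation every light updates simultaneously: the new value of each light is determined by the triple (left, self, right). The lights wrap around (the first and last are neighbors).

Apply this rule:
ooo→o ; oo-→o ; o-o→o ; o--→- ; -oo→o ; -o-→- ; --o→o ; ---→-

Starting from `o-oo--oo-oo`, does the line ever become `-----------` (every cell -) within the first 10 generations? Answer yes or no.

oooo-oooooo
ooooooooooo
ooooooooooo  (fixed point — unchanged through generation 10)
generation 10 is ooooooooooo, still not uniform -

no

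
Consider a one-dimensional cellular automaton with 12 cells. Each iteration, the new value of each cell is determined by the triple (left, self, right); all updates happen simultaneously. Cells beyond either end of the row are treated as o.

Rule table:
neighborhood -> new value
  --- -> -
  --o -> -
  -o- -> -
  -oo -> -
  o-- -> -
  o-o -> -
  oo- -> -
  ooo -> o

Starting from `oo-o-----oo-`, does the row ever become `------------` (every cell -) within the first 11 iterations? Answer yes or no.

o-----------
------------
all cells are - at iteration 2

yes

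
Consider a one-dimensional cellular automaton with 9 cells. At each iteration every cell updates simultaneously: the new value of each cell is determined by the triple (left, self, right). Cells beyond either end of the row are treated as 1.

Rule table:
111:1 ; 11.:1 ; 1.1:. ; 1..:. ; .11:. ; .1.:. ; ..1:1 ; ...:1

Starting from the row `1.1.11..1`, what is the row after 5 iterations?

1....1.1.
1.111....
1..11.111
1.1.1..11
1.....1.1

1.....1.1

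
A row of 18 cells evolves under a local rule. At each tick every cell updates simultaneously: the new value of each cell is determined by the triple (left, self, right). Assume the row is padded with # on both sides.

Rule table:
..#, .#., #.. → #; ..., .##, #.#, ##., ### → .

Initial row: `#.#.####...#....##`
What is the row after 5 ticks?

.##...........#.#.

tick 1: ..#.....#.###..#..
tick 2: ####...##....#####
tick 3: ....#.#..#..#.....
tick 4: #..##.########...#
tick 5: .##...........#.#.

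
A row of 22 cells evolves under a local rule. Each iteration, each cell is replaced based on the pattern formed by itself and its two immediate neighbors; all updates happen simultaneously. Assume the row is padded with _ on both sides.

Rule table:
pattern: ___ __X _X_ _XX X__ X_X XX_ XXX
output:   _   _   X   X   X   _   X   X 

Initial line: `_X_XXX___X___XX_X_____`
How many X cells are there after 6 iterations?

_X_XXXX__XX__XX_XX____
_X_XXXXX_XXX_XX_XXX___
_X_XXXXX_XXX_XX_XXXX__
_X_XXXXX_XXX_XX_XXXXX_
_X_XXXXX_XXX_XX_XXXXXX
_X_XXXXX_XXX_XX_XXXXXX
count of X: 17

17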